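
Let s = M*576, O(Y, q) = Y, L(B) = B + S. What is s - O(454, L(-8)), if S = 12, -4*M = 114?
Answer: -16870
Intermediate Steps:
M = -57/2 (M = -1/4*114 = -57/2 ≈ -28.500)
L(B) = 12 + B (L(B) = B + 12 = 12 + B)
s = -16416 (s = -57/2*576 = -16416)
s - O(454, L(-8)) = -16416 - 1*454 = -16416 - 454 = -16870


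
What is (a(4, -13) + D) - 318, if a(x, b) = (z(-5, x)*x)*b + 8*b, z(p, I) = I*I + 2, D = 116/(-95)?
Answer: -129126/95 ≈ -1359.2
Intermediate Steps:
D = -116/95 (D = 116*(-1/95) = -116/95 ≈ -1.2211)
z(p, I) = 2 + I**2 (z(p, I) = I**2 + 2 = 2 + I**2)
a(x, b) = 8*b + b*x*(2 + x**2) (a(x, b) = ((2 + x**2)*x)*b + 8*b = (x*(2 + x**2))*b + 8*b = b*x*(2 + x**2) + 8*b = 8*b + b*x*(2 + x**2))
(a(4, -13) + D) - 318 = (-13*(8 + 4*(2 + 4**2)) - 116/95) - 318 = (-13*(8 + 4*(2 + 16)) - 116/95) - 318 = (-13*(8 + 4*18) - 116/95) - 318 = (-13*(8 + 72) - 116/95) - 318 = (-13*80 - 116/95) - 318 = (-1040 - 116/95) - 318 = -98916/95 - 318 = -129126/95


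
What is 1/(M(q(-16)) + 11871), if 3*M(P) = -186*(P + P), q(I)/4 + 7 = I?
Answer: 1/23279 ≈ 4.2957e-5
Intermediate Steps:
q(I) = -28 + 4*I
M(P) = -124*P (M(P) = (-186*(P + P))/3 = (-372*P)/3 = -124*P)
1/(M(q(-16)) + 11871) = 1/(-124*(-28 + 4*(-16)) + 11871) = 1/(-124*(-28 - 64) + 11871) = 1/(-124*(-92) + 11871) = 1/(11408 + 11871) = 1/23279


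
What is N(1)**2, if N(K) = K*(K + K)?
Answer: 4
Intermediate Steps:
N(K) = 2*K**2 (N(K) = K*(2*K) = 2*K**2)
N(1)**2 = (2*1**2)**2 = (2*1)**2 = 2**2 = 4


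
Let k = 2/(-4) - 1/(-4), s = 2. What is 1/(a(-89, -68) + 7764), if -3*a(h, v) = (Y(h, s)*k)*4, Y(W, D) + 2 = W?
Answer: 3/23201 ≈ 0.00012930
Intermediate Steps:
Y(W, D) = -2 + W
k = -1/4 (k = 2*(-1/4) - 1*(-1/4) = -1/2 + 1/4 = -1/4 ≈ -0.25000)
a(h, v) = -2/3 + h/3 (a(h, v) = -(-2 + h)*(-1/4)*4/3 = -(1/2 - h/4)*4/3 = -(2 - h)/3 = -2/3 + h/3)
1/(a(-89, -68) + 7764) = 1/((-2/3 + (1/3)*(-89)) + 7764) = 1/((-2/3 - 89/3) + 7764) = 1/(-91/3 + 7764) = 1/(23201/3) = 3/23201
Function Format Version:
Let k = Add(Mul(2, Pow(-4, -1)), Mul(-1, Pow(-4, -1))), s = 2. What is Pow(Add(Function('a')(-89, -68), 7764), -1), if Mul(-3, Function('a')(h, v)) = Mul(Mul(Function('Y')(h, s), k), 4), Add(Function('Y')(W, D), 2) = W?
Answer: Rational(3, 23201) ≈ 0.00012930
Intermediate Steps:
Function('Y')(W, D) = Add(-2, W)
k = Rational(-1, 4) (k = Add(Mul(2, Rational(-1, 4)), Mul(-1, Rational(-1, 4))) = Add(Rational(-1, 2), Rational(1, 4)) = Rational(-1, 4) ≈ -0.25000)
Function('a')(h, v) = Add(Rational(-2, 3), Mul(Rational(1, 3), h)) (Function('a')(h, v) = Mul(Rational(-1, 3), Mul(Mul(Add(-2, h), Rational(-1, 4)), 4)) = Mul(Rational(-1, 3), Mul(Add(Rational(1, 2), Mul(Rational(-1, 4), h)), 4)) = Mul(Rational(-1, 3), Add(2, Mul(-1, h))) = Add(Rational(-2, 3), Mul(Rational(1, 3), h)))
Pow(Add(Function('a')(-89, -68), 7764), -1) = Pow(Add(Add(Rational(-2, 3), Mul(Rational(1, 3), -89)), 7764), -1) = Pow(Add(Add(Rational(-2, 3), Rational(-89, 3)), 7764), -1) = Pow(Add(Rational(-91, 3), 7764), -1) = Pow(Rational(23201, 3), -1) = Rational(3, 23201)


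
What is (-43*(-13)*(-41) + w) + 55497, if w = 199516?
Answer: 232094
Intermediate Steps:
(-43*(-13)*(-41) + w) + 55497 = (-43*(-13)*(-41) + 199516) + 55497 = (559*(-41) + 199516) + 55497 = (-22919 + 199516) + 55497 = 176597 + 55497 = 232094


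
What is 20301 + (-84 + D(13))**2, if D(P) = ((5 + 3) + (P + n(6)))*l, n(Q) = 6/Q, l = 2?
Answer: 21901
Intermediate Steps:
D(P) = 18 + 2*P (D(P) = ((5 + 3) + (P + 6/6))*2 = (8 + (P + 6*(1/6)))*2 = (8 + (P + 1))*2 = (8 + (1 + P))*2 = (9 + P)*2 = 18 + 2*P)
20301 + (-84 + D(13))**2 = 20301 + (-84 + (18 + 2*13))**2 = 20301 + (-84 + (18 + 26))**2 = 20301 + (-84 + 44)**2 = 20301 + (-40)**2 = 20301 + 1600 = 21901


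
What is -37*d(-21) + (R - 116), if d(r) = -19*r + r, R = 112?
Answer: -13990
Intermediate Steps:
d(r) = -18*r
-37*d(-21) + (R - 116) = -(-666)*(-21) + (112 - 116) = -37*378 - 4 = -13986 - 4 = -13990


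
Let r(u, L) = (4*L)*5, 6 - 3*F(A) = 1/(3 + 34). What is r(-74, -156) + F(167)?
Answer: -346099/111 ≈ -3118.0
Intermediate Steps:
F(A) = 221/111 (F(A) = 2 - 1/(3*(3 + 34)) = 2 - ⅓/37 = 2 - ⅓*1/37 = 2 - 1/111 = 221/111)
r(u, L) = 20*L
r(-74, -156) + F(167) = 20*(-156) + 221/111 = -3120 + 221/111 = -346099/111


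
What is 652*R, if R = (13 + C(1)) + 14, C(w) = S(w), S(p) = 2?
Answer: 18908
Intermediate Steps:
C(w) = 2
R = 29 (R = (13 + 2) + 14 = 15 + 14 = 29)
652*R = 652*29 = 18908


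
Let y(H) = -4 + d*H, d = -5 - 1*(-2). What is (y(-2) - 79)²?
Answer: 5929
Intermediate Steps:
d = -3 (d = -5 + 2 = -3)
y(H) = -4 - 3*H
(y(-2) - 79)² = ((-4 - 3*(-2)) - 79)² = ((-4 + 6) - 79)² = (2 - 79)² = (-77)² = 5929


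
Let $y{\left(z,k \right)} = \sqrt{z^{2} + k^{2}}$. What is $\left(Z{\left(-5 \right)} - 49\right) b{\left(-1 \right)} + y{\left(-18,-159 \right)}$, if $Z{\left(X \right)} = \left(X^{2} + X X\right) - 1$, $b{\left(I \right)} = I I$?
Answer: $3 \sqrt{2845} \approx 160.02$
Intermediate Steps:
$b{\left(I \right)} = I^{2}$
$Z{\left(X \right)} = -1 + 2 X^{2}$ ($Z{\left(X \right)} = \left(X^{2} + X^{2}\right) - 1 = 2 X^{2} - 1 = -1 + 2 X^{2}$)
$y{\left(z,k \right)} = \sqrt{k^{2} + z^{2}}$
$\left(Z{\left(-5 \right)} - 49\right) b{\left(-1 \right)} + y{\left(-18,-159 \right)} = \left(\left(-1 + 2 \left(-5\right)^{2}\right) - 49\right) \left(-1\right)^{2} + \sqrt{\left(-159\right)^{2} + \left(-18\right)^{2}} = \left(\left(-1 + 2 \cdot 25\right) - 49\right) 1 + \sqrt{25281 + 324} = \left(\left(-1 + 50\right) - 49\right) 1 + \sqrt{25605} = \left(49 - 49\right) 1 + 3 \sqrt{2845} = 0 \cdot 1 + 3 \sqrt{2845} = 0 + 3 \sqrt{2845} = 3 \sqrt{2845}$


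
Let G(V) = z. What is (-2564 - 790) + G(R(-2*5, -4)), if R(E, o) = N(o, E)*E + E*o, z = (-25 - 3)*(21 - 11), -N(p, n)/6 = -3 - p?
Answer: -3634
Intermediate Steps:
N(p, n) = 18 + 6*p (N(p, n) = -6*(-3 - p) = 18 + 6*p)
z = -280 (z = -28*10 = -280)
R(E, o) = E*o + E*(18 + 6*o) (R(E, o) = (18 + 6*o)*E + E*o = E*(18 + 6*o) + E*o = E*o + E*(18 + 6*o))
G(V) = -280
(-2564 - 790) + G(R(-2*5, -4)) = (-2564 - 790) - 280 = -3354 - 280 = -3634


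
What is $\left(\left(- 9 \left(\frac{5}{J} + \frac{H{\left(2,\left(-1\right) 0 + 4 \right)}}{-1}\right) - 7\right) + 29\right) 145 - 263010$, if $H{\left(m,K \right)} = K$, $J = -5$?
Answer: $-253295$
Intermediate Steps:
$\left(\left(- 9 \left(\frac{5}{J} + \frac{H{\left(2,\left(-1\right) 0 + 4 \right)}}{-1}\right) - 7\right) + 29\right) 145 - 263010 = \left(\left(- 9 \left(\frac{5}{-5} + \frac{\left(-1\right) 0 + 4}{-1}\right) - 7\right) + 29\right) 145 - 263010 = \left(\left(- 9 \left(5 \left(- \frac{1}{5}\right) + \left(0 + 4\right) \left(-1\right)\right) - 7\right) + 29\right) 145 - 263010 = \left(\left(- 9 \left(-1 + 4 \left(-1\right)\right) - 7\right) + 29\right) 145 - 263010 = \left(\left(- 9 \left(-1 - 4\right) - 7\right) + 29\right) 145 - 263010 = \left(\left(\left(-9\right) \left(-5\right) - 7\right) + 29\right) 145 - 263010 = \left(\left(45 - 7\right) + 29\right) 145 - 263010 = \left(38 + 29\right) 145 - 263010 = 67 \cdot 145 - 263010 = 9715 - 263010 = -253295$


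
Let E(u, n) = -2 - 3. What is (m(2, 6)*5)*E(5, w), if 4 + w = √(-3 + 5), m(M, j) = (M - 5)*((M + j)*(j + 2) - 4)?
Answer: 4500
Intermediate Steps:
m(M, j) = (-5 + M)*(-4 + (2 + j)*(M + j)) (m(M, j) = (-5 + M)*((M + j)*(2 + j) - 4) = (-5 + M)*((2 + j)*(M + j) - 4) = (-5 + M)*(-4 + (2 + j)*(M + j)))
w = -4 + √2 (w = -4 + √(-3 + 5) = -4 + √2 ≈ -2.5858)
E(u, n) = -5
(m(2, 6)*5)*E(5, w) = ((20 - 14*2 - 10*6 - 5*6² + 2*2² + 2*6² + 6*2² - 3*2*6)*5)*(-5) = ((20 - 28 - 60 - 5*36 + 2*4 + 2*36 + 6*4 - 36)*5)*(-5) = ((20 - 28 - 60 - 180 + 8 + 72 + 24 - 36)*5)*(-5) = -180*5*(-5) = -900*(-5) = 4500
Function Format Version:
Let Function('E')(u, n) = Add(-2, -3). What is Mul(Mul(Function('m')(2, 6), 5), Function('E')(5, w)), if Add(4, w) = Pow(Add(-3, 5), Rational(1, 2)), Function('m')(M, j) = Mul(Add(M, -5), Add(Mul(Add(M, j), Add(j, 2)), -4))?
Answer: 4500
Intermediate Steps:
Function('m')(M, j) = Mul(Add(-5, M), Add(-4, Mul(Add(2, j), Add(M, j)))) (Function('m')(M, j) = Mul(Add(-5, M), Add(Mul(Add(M, j), Add(2, j)), -4)) = Mul(Add(-5, M), Add(Mul(Add(2, j), Add(M, j)), -4)) = Mul(Add(-5, M), Add(-4, Mul(Add(2, j), Add(M, j)))))
w = Add(-4, Pow(2, Rational(1, 2))) (w = Add(-4, Pow(Add(-3, 5), Rational(1, 2))) = Add(-4, Pow(2, Rational(1, 2))) ≈ -2.5858)
Function('E')(u, n) = -5
Mul(Mul(Function('m')(2, 6), 5), Function('E')(5, w)) = Mul(Mul(Add(20, Mul(-14, 2), Mul(-10, 6), Mul(-5, Pow(6, 2)), Mul(2, Pow(2, 2)), Mul(2, Pow(6, 2)), Mul(6, Pow(2, 2)), Mul(-3, 2, 6)), 5), -5) = Mul(Mul(Add(20, -28, -60, Mul(-5, 36), Mul(2, 4), Mul(2, 36), Mul(6, 4), -36), 5), -5) = Mul(Mul(Add(20, -28, -60, -180, 8, 72, 24, -36), 5), -5) = Mul(Mul(-180, 5), -5) = Mul(-900, -5) = 4500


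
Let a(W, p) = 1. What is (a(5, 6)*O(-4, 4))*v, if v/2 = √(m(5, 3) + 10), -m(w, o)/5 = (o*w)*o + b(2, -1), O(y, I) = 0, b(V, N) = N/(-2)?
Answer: 0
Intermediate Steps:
b(V, N) = -N/2 (b(V, N) = N*(-½) = -N/2)
m(w, o) = -5/2 - 5*w*o² (m(w, o) = -5*((o*w)*o - ½*(-1)) = -5*(w*o² + ½) = -5*(½ + w*o²) = -5/2 - 5*w*o²)
v = I*√870 (v = 2*√((-5/2 - 5*5*3²) + 10) = 2*√((-5/2 - 5*5*9) + 10) = 2*√((-5/2 - 225) + 10) = 2*√(-455/2 + 10) = 2*√(-435/2) = 2*(I*√870/2) = I*√870 ≈ 29.496*I)
(a(5, 6)*O(-4, 4))*v = (1*0)*(I*√870) = 0*(I*√870) = 0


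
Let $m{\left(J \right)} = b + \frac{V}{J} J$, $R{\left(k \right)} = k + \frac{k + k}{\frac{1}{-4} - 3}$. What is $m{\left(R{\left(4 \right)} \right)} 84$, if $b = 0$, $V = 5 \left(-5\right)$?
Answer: $-2100$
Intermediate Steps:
$V = -25$
$R{\left(k \right)} = \frac{5 k}{13}$ ($R{\left(k \right)} = k + \frac{2 k}{- \frac{1}{4} - 3} = k + \frac{2 k}{- \frac{13}{4}} = k + 2 k \left(- \frac{4}{13}\right) = k - \frac{8 k}{13} = \frac{5 k}{13}$)
$m{\left(J \right)} = -25$ ($m{\left(J \right)} = 0 + - \frac{25}{J} J = 0 - 25 = -25$)
$m{\left(R{\left(4 \right)} \right)} 84 = \left(-25\right) 84 = -2100$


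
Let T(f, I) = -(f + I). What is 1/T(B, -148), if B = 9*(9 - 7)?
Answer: 1/130 ≈ 0.0076923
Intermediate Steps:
B = 18 (B = 9*2 = 18)
T(f, I) = -I - f (T(f, I) = -(I + f) = -I - f)
1/T(B, -148) = 1/(-1*(-148) - 1*18) = 1/(148 - 18) = 1/130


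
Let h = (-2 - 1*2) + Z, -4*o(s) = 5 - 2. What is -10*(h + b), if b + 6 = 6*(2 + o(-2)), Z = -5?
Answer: 75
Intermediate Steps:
o(s) = -¾ (o(s) = -(5 - 2)/4 = -¼*3 = -¾)
b = 3/2 (b = -6 + 6*(2 - ¾) = -6 + 6*(5/4) = -6 + 15/2 = 3/2 ≈ 1.5000)
h = -9 (h = (-2 - 1*2) - 5 = (-2 - 2) - 5 = -4 - 5 = -9)
-10*(h + b) = -10*(-9 + 3/2) = -10*(-15/2) = 75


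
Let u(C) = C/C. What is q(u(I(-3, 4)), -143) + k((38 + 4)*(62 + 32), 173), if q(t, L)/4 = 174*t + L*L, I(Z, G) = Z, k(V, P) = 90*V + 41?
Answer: 437853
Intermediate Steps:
k(V, P) = 41 + 90*V
u(C) = 1
q(t, L) = 4*L² + 696*t (q(t, L) = 4*(174*t + L*L) = 4*(174*t + L²) = 4*(L² + 174*t) = 4*L² + 696*t)
q(u(I(-3, 4)), -143) + k((38 + 4)*(62 + 32), 173) = (4*(-143)² + 696*1) + (41 + 90*((38 + 4)*(62 + 32))) = (4*20449 + 696) + (41 + 90*(42*94)) = (81796 + 696) + (41 + 90*3948) = 82492 + (41 + 355320) = 82492 + 355361 = 437853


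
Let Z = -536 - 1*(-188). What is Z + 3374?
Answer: 3026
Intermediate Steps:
Z = -348 (Z = -536 + 188 = -348)
Z + 3374 = -348 + 3374 = 3026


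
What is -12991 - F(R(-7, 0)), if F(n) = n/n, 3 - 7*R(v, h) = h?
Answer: -12992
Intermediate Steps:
R(v, h) = 3/7 - h/7
F(n) = 1
-12991 - F(R(-7, 0)) = -12991 - 1*1 = -12991 - 1 = -12992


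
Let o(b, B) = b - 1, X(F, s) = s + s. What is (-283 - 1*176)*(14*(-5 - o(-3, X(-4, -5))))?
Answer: 6426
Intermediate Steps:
X(F, s) = 2*s
o(b, B) = -1 + b
(-283 - 1*176)*(14*(-5 - o(-3, X(-4, -5)))) = (-283 - 1*176)*(14*(-5 - (-1 - 3))) = (-283 - 176)*(14*(-5 - 1*(-4))) = -6426*(-5 + 4) = -6426*(-1) = -459*(-14) = 6426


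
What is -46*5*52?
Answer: -11960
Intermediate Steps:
-46*5*52 = -230*52 = -11960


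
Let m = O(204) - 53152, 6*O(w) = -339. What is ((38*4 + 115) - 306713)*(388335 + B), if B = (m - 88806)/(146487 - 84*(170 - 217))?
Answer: -17902279204447883/150435 ≈ -1.1900e+11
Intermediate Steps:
O(w) = -113/2 (O(w) = (⅙)*(-339) = -113/2)
m = -106417/2 (m = -113/2 - 53152 = -106417/2 ≈ -53209.)
B = -284029/300870 (B = (-106417/2 - 88806)/(146487 - 84*(170 - 217)) = -284029/(2*(146487 - 84*(-47))) = -284029/(2*(146487 + 3948)) = -284029/2/150435 = -284029/2*1/150435 = -284029/300870 ≈ -0.94403)
((38*4 + 115) - 306713)*(388335 + B) = ((38*4 + 115) - 306713)*(388335 - 284029/300870) = ((152 + 115) - 306713)*(116838067421/300870) = (267 - 306713)*(116838067421/300870) = -306446*116838067421/300870 = -17902279204447883/150435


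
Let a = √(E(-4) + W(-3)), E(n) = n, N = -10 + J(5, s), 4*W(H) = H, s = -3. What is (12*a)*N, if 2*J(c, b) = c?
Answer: -45*I*√19 ≈ -196.15*I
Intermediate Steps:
J(c, b) = c/2
W(H) = H/4
N = -15/2 (N = -10 + (½)*5 = -10 + 5/2 = -15/2 ≈ -7.5000)
a = I*√19/2 (a = √(-4 + (¼)*(-3)) = √(-4 - ¾) = √(-19/4) = I*√19/2 ≈ 2.1795*I)
(12*a)*N = (12*(I*√19/2))*(-15/2) = (6*I*√19)*(-15/2) = -45*I*√19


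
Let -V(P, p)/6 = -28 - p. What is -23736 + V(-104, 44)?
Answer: -23304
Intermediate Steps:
V(P, p) = 168 + 6*p (V(P, p) = -6*(-28 - p) = 168 + 6*p)
-23736 + V(-104, 44) = -23736 + (168 + 6*44) = -23736 + (168 + 264) = -23736 + 432 = -23304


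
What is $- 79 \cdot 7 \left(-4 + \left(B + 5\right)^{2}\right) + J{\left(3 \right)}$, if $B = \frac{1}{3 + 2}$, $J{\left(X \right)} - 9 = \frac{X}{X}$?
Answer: $- \frac{318278}{25} \approx -12731.0$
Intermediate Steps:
$J{\left(X \right)} = 10$ ($J{\left(X \right)} = 9 + \frac{X}{X} = 9 + 1 = 10$)
$B = \frac{1}{5} \approx 0.2$
$- 79 \cdot 7 \left(-4 + \left(B + 5\right)^{2}\right) + J{\left(3 \right)} = - 79 \cdot 7 \left(-4 + \left(\frac{1}{5} + 5\right)^{2}\right) + 10 = - 79 \cdot 7 \left(-4 + \left(\frac{26}{5}\right)^{2}\right) + 10 = - 79 \cdot 7 \left(-4 + \frac{676}{25}\right) + 10 = - 79 \cdot 7 \cdot \frac{576}{25} + 10 = \left(-79\right) \frac{4032}{25} + 10 = - \frac{318528}{25} + 10 = - \frac{318278}{25}$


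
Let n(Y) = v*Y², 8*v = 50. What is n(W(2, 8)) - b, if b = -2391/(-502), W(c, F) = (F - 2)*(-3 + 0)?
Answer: 1014159/502 ≈ 2020.2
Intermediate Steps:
v = 25/4 (v = (⅛)*50 = 25/4 ≈ 6.2500)
W(c, F) = 6 - 3*F (W(c, F) = (-2 + F)*(-3) = 6 - 3*F)
b = 2391/502 (b = -2391*(-1/502) = 2391/502 ≈ 4.7629)
n(Y) = 25*Y²/4
n(W(2, 8)) - b = 25*(6 - 3*8)²/4 - 1*2391/502 = 25*(6 - 24)²/4 - 2391/502 = (25/4)*(-18)² - 2391/502 = (25/4)*324 - 2391/502 = 2025 - 2391/502 = 1014159/502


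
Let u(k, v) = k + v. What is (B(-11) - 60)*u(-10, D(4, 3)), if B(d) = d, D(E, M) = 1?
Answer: 639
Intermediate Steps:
(B(-11) - 60)*u(-10, D(4, 3)) = (-11 - 60)*(-10 + 1) = -71*(-9) = 639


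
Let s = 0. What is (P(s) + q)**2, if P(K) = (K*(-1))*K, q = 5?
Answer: 25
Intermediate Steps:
P(K) = -K**2 (P(K) = (-K)*K = -K**2)
(P(s) + q)**2 = (-1*0**2 + 5)**2 = (-1*0 + 5)**2 = (0 + 5)**2 = 5**2 = 25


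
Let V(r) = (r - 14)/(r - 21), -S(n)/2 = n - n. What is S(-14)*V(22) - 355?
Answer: -355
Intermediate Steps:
S(n) = 0 (S(n) = -2*(n - n) = -2*0 = 0)
V(r) = (-14 + r)/(-21 + r)
S(-14)*V(22) - 355 = 0*((-14 + 22)/(-21 + 22)) - 355 = 0*(8/1) - 355 = 0*(1*8) - 355 = 0*8 - 355 = 0 - 355 = -355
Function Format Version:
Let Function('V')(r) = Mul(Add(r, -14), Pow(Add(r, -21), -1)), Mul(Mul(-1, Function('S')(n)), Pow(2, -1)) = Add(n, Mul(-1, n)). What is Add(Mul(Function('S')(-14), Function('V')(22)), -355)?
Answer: -355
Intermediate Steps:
Function('S')(n) = 0 (Function('S')(n) = Mul(-2, Add(n, Mul(-1, n))) = Mul(-2, 0) = 0)
Function('V')(r) = Mul(Pow(Add(-21, r), -1), Add(-14, r)) (Function('V')(r) = Mul(Add(-14, r), Pow(Add(-21, r), -1)) = Mul(Pow(Add(-21, r), -1), Add(-14, r)))
Add(Mul(Function('S')(-14), Function('V')(22)), -355) = Add(Mul(0, Mul(Pow(Add(-21, 22), -1), Add(-14, 22))), -355) = Add(Mul(0, Mul(Pow(1, -1), 8)), -355) = Add(Mul(0, Mul(1, 8)), -355) = Add(Mul(0, 8), -355) = Add(0, -355) = -355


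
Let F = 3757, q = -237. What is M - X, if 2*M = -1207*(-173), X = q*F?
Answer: 1989629/2 ≈ 9.9481e+5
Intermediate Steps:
X = -890409 (X = -237*3757 = -890409)
M = 208811/2 (M = (-1207*(-173))/2 = (½)*208811 = 208811/2 ≈ 1.0441e+5)
M - X = 208811/2 - 1*(-890409) = 208811/2 + 890409 = 1989629/2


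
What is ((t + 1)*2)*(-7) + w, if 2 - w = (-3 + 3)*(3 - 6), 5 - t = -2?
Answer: -110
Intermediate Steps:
t = 7 (t = 5 - 1*(-2) = 5 + 2 = 7)
w = 2 (w = 2 - (-3 + 3)*(3 - 6) = 2 - 0*(-3) = 2 - 1*0 = 2 + 0 = 2)
((t + 1)*2)*(-7) + w = ((7 + 1)*2)*(-7) + 2 = (8*2)*(-7) + 2 = 16*(-7) + 2 = -112 + 2 = -110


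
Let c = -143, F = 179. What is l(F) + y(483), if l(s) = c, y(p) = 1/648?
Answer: -92663/648 ≈ -143.00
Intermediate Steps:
y(p) = 1/648
l(s) = -143
l(F) + y(483) = -143 + 1/648 = -92663/648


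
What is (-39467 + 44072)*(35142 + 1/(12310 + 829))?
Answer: 2126270053095/13139 ≈ 1.6183e+8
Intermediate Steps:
(-39467 + 44072)*(35142 + 1/(12310 + 829)) = 4605*(35142 + 1/13139) = 4605*(461730739/13139) = 2126270053095/13139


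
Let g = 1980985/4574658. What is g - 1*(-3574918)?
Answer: 16354029209029/4574658 ≈ 3.5749e+6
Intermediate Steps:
g = 1980985/4574658 (g = 1980985*(1/4574658) = 1980985/4574658 ≈ 0.43303)
g - 1*(-3574918) = 1980985/4574658 - 1*(-3574918) = 1980985/4574658 + 3574918 = 16354029209029/4574658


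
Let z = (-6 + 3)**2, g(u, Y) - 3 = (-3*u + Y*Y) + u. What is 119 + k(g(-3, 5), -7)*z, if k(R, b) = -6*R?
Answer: -1717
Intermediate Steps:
g(u, Y) = 3 + Y**2 - 2*u (g(u, Y) = 3 + ((-3*u + Y*Y) + u) = 3 + ((-3*u + Y**2) + u) = 3 + ((Y**2 - 3*u) + u) = 3 + (Y**2 - 2*u) = 3 + Y**2 - 2*u)
z = 9 (z = (-3)**2 = 9)
119 + k(g(-3, 5), -7)*z = 119 - 6*(3 + 5**2 - 2*(-3))*9 = 119 - 6*(3 + 25 + 6)*9 = 119 - 6*34*9 = 119 - 204*9 = 119 - 1836 = -1717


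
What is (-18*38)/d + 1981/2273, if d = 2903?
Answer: 4196111/6598519 ≈ 0.63592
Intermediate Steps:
(-18*38)/d + 1981/2273 = -18*38/2903 + 1981/2273 = -684*1/2903 + 1981*(1/2273) = -684/2903 + 1981/2273 = 4196111/6598519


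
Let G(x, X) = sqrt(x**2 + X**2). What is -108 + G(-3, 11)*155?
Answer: -108 + 155*sqrt(130) ≈ 1659.3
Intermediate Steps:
G(x, X) = sqrt(X**2 + x**2)
-108 + G(-3, 11)*155 = -108 + sqrt(11**2 + (-3)**2)*155 = -108 + sqrt(121 + 9)*155 = -108 + sqrt(130)*155 = -108 + 155*sqrt(130)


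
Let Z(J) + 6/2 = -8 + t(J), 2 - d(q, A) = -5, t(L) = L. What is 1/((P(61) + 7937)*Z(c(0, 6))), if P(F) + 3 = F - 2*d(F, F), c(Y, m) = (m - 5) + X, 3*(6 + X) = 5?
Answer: -3/343183 ≈ -8.7417e-6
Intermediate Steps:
X = -13/3 (X = -6 + (1/3)*5 = -6 + 5/3 = -13/3 ≈ -4.3333)
d(q, A) = 7 (d(q, A) = 2 - 1*(-5) = 2 + 5 = 7)
c(Y, m) = -28/3 + m (c(Y, m) = (m - 5) - 13/3 = (-5 + m) - 13/3 = -28/3 + m)
P(F) = -17 + F (P(F) = -3 + (F - 2*7) = -3 + (F - 14) = -3 + (-14 + F) = -17 + F)
Z(J) = -11 + J (Z(J) = -3 + (-8 + J) = -11 + J)
1/((P(61) + 7937)*Z(c(0, 6))) = 1/(((-17 + 61) + 7937)*(-11 + (-28/3 + 6))) = 1/((44 + 7937)*(-11 - 10/3)) = 1/(7981*(-43/3)) = (1/7981)*(-3/43) = -3/343183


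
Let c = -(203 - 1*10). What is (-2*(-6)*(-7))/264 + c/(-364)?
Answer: 849/4004 ≈ 0.21204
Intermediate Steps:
c = -193 (c = -(203 - 10) = -1*193 = -193)
(-2*(-6)*(-7))/264 + c/(-364) = (-2*(-6)*(-7))/264 - 193/(-364) = (12*(-7))*(1/264) - 193*(-1/364) = -84*1/264 + 193/364 = -7/22 + 193/364 = 849/4004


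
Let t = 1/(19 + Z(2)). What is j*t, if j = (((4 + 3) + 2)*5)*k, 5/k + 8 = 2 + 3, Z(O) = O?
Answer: -25/7 ≈ -3.5714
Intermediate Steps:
t = 1/21 (t = 1/(19 + 2) = 1/21 ≈ 0.047619)
k = -5/3 (k = 5/(-8 + (2 + 3)) = 5/(-8 + 5) = 5/(-3) = 5*(-⅓) = -5/3 ≈ -1.6667)
j = -75 (j = (((4 + 3) + 2)*5)*(-5/3) = ((7 + 2)*5)*(-5/3) = (9*5)*(-5/3) = 45*(-5/3) = -75)
j*t = -75*1/21 = -25/7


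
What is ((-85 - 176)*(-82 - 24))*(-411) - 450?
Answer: -11371176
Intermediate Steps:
((-85 - 176)*(-82 - 24))*(-411) - 450 = -261*(-106)*(-411) - 450 = 27666*(-411) - 450 = -11370726 - 450 = -11371176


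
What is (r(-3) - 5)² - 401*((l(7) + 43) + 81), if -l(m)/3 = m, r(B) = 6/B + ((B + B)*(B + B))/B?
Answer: -40942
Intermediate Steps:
r(B) = 4*B + 6/B (r(B) = 6/B + ((2*B)*(2*B))/B = 6/B + (4*B²)/B = 6/B + 4*B = 4*B + 6/B)
l(m) = -3*m
(r(-3) - 5)² - 401*((l(7) + 43) + 81) = ((4*(-3) + 6/(-3)) - 5)² - 401*((-3*7 + 43) + 81) = ((-12 + 6*(-⅓)) - 5)² - 401*((-21 + 43) + 81) = ((-12 - 2) - 5)² - 401*(22 + 81) = (-14 - 5)² - 401*103 = (-19)² - 41303 = 361 - 41303 = -40942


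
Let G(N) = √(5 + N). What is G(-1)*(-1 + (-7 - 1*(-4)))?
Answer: -8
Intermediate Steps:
G(-1)*(-1 + (-7 - 1*(-4))) = √(5 - 1)*(-1 + (-7 - 1*(-4))) = √4*(-1 + (-7 + 4)) = 2*(-1 - 3) = 2*(-4) = -8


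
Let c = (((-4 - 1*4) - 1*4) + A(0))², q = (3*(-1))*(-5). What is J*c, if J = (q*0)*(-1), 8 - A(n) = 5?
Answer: 0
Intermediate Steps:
A(n) = 3 (A(n) = 8 - 1*5 = 8 - 5 = 3)
q = 15 (q = -3*(-5) = 15)
J = 0 (J = (15*0)*(-1) = 0*(-1) = 0)
c = 81 (c = (((-4 - 1*4) - 1*4) + 3)² = (((-4 - 4) - 4) + 3)² = ((-8 - 4) + 3)² = (-12 + 3)² = (-9)² = 81)
J*c = 0*81 = 0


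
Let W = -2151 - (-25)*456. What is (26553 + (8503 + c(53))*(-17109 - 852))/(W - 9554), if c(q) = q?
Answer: 153647763/305 ≈ 5.0376e+5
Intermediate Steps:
W = 9249 (W = -2151 - 1*(-11400) = -2151 + 11400 = 9249)
(26553 + (8503 + c(53))*(-17109 - 852))/(W - 9554) = (26553 + (8503 + 53)*(-17109 - 852))/(9249 - 9554) = (26553 + 8556*(-17961))/(-305) = (26553 - 153674316)*(-1/305) = -153647763*(-1/305) = 153647763/305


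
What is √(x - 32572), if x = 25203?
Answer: I*√7369 ≈ 85.843*I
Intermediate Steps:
√(x - 32572) = √(25203 - 32572) = √(-7369) = I*√7369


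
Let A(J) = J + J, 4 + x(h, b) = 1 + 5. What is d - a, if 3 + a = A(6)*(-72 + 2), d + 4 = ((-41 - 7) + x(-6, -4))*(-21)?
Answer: 1805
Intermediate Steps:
x(h, b) = 2 (x(h, b) = -4 + (1 + 5) = -4 + 6 = 2)
A(J) = 2*J
d = 962 (d = -4 + ((-41 - 7) + 2)*(-21) = -4 + (-48 + 2)*(-21) = -4 - 46*(-21) = -4 + 966 = 962)
a = -843 (a = -3 + (2*6)*(-72 + 2) = -3 + 12*(-70) = -3 - 840 = -843)
d - a = 962 - 1*(-843) = 962 + 843 = 1805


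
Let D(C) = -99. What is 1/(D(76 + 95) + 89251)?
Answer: 1/89152 ≈ 1.1217e-5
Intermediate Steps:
1/(D(76 + 95) + 89251) = 1/(-99 + 89251) = 1/89152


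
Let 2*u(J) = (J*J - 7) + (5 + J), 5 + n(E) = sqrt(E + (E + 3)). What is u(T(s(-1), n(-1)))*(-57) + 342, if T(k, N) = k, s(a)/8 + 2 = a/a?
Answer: -1197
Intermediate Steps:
s(a) = -8 (s(a) = -16 + 8*(a/a) = -16 + 8*1 = -16 + 8 = -8)
n(E) = -5 + sqrt(3 + 2*E) (n(E) = -5 + sqrt(E + (E + 3)) = -5 + sqrt(E + (3 + E)) = -5 + sqrt(3 + 2*E))
u(J) = -1 + J/2 + J**2/2 (u(J) = ((J*J - 7) + (5 + J))/2 = ((J**2 - 7) + (5 + J))/2 = ((-7 + J**2) + (5 + J))/2 = (-2 + J + J**2)/2 = -1 + J/2 + J**2/2)
u(T(s(-1), n(-1)))*(-57) + 342 = (-1 + (1/2)*(-8) + (1/2)*(-8)**2)*(-57) + 342 = (-1 - 4 + (1/2)*64)*(-57) + 342 = (-1 - 4 + 32)*(-57) + 342 = 27*(-57) + 342 = -1539 + 342 = -1197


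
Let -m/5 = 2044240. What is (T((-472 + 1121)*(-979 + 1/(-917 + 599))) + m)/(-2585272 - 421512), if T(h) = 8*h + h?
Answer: 153599371/28974464 ≈ 5.3012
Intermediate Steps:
m = -10221200 (m = -5*2044240 = -10221200)
T(h) = 9*h
(T((-472 + 1121)*(-979 + 1/(-917 + 599))) + m)/(-2585272 - 421512) = (9*((-472 + 1121)*(-979 + 1/(-917 + 599))) - 10221200)/(-2585272 - 421512) = (9*(649*(-979 + 1/(-318))) - 10221200)/(-3006784) = (9*(649*(-979 - 1/318)) - 10221200)*(-1/3006784) = (9*(649*(-311323/318)) - 10221200)*(-1/3006784) = (9*(-202048627/318) - 10221200)*(-1/3006784) = (-606145881/106 - 10221200)*(-1/3006784) = -1689593081/106*(-1/3006784) = 153599371/28974464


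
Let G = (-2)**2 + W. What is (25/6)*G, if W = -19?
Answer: -125/2 ≈ -62.500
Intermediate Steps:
G = -15 (G = (-2)**2 - 19 = 4 - 19 = -15)
(25/6)*G = (25/6)*(-15) = -125/2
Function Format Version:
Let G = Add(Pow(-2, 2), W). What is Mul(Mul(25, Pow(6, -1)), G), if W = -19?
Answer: Rational(-125, 2) ≈ -62.500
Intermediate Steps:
G = -15 (G = Add(Pow(-2, 2), -19) = Add(4, -19) = -15)
Mul(Mul(25, Pow(6, -1)), G) = Mul(Mul(25, Pow(6, -1)), -15) = Mul(Mul(25, Rational(1, 6)), -15) = Mul(Rational(25, 6), -15) = Rational(-125, 2)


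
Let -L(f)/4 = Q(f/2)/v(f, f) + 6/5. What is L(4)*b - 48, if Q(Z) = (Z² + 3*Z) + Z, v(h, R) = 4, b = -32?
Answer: 2448/5 ≈ 489.60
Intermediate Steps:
Q(Z) = Z² + 4*Z
L(f) = -24/5 - f*(4 + f/2)/2 (L(f) = -4*(((f/2)*(4 + f/2))/4 + 6/5) = -4*(((f*(½))*(4 + f*(½)))*(¼) + 6*(⅕)) = -4*(((f/2)*(4 + f/2))*(¼) + 6/5) = -4*((f*(4 + f/2)/2)*(¼) + 6/5) = -4*(f*(4 + f/2)/8 + 6/5) = -4*(6/5 + f*(4 + f/2)/8) = -24/5 - f*(4 + f/2)/2)
L(4)*b - 48 = (-24/5 - ¼*4*(8 + 4))*(-32) - 48 = (-24/5 - ¼*4*12)*(-32) - 48 = (-24/5 - 12)*(-32) - 48 = -84/5*(-32) - 48 = 2688/5 - 48 = 2448/5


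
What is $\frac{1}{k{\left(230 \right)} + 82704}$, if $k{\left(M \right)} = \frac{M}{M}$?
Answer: $\frac{1}{82705} \approx 1.2091 \cdot 10^{-5}$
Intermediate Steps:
$k{\left(M \right)} = 1$
$\frac{1}{k{\left(230 \right)} + 82704} = \frac{1}{1 + 82704} = \frac{1}{82705}$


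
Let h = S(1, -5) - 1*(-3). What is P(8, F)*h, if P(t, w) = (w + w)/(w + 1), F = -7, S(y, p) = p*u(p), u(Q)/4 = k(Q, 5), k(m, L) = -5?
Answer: 721/3 ≈ 240.33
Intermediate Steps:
u(Q) = -20 (u(Q) = 4*(-5) = -20)
S(y, p) = -20*p (S(y, p) = p*(-20) = -20*p)
P(t, w) = 2*w/(1 + w) (P(t, w) = (2*w)/(1 + w) = 2*w/(1 + w))
h = 103 (h = -20*(-5) - 1*(-3) = 100 + 3 = 103)
P(8, F)*h = (2*(-7)/(1 - 7))*103 = (2*(-7)/(-6))*103 = (2*(-7)*(-1/6))*103 = (7/3)*103 = 721/3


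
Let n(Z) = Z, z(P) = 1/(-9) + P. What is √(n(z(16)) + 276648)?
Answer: 5*√99599/3 ≈ 525.99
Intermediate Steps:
z(P) = -⅑ + P
√(n(z(16)) + 276648) = √((-⅑ + 16) + 276648) = √(143/9 + 276648) = √(2489975/9) = 5*√99599/3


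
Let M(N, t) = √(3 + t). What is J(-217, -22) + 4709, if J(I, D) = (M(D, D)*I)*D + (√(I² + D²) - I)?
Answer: 4926 + √47573 + 4774*I*√19 ≈ 5144.1 + 20809.0*I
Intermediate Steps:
J(I, D) = √(D² + I²) - I + D*I*√(3 + D) (J(I, D) = (√(3 + D)*I)*D + (√(I² + D²) - I) = (I*√(3 + D))*D + (√(D² + I²) - I) = D*I*√(3 + D) + (√(D² + I²) - I) = √(D² + I²) - I + D*I*√(3 + D))
J(-217, -22) + 4709 = (√((-22)² + (-217)²) - 1*(-217) - 22*(-217)*√(3 - 22)) + 4709 = (√(484 + 47089) + 217 - 22*(-217)*√(-19)) + 4709 = (√47573 + 217 - 22*(-217)*I*√19) + 4709 = (√47573 + 217 + 4774*I*√19) + 4709 = (217 + √47573 + 4774*I*√19) + 4709 = 4926 + √47573 + 4774*I*√19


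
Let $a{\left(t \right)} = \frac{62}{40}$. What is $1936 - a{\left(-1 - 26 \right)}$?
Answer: $\frac{38689}{20} \approx 1934.4$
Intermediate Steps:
$a{\left(t \right)} = \frac{31}{20}$ ($a{\left(t \right)} = 62 \cdot \frac{1}{40} = \frac{31}{20}$)
$1936 - a{\left(-1 - 26 \right)} = 1936 - \frac{31}{20} = \frac{38689}{20}$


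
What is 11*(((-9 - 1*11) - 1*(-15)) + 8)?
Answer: 33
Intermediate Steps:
11*(((-9 - 1*11) - 1*(-15)) + 8) = 11*(((-9 - 11) + 15) + 8) = 11*((-20 + 15) + 8) = 11*(-5 + 8) = 11*3 = 33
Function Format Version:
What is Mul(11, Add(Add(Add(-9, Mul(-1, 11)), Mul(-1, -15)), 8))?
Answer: 33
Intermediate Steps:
Mul(11, Add(Add(Add(-9, Mul(-1, 11)), Mul(-1, -15)), 8)) = Mul(11, Add(Add(Add(-9, -11), 15), 8)) = Mul(11, Add(Add(-20, 15), 8)) = Mul(11, Add(-5, 8)) = Mul(11, 3) = 33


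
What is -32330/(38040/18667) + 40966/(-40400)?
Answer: -304789054883/19210200 ≈ -15866.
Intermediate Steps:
-32330/(38040/18667) + 40966/(-40400) = -32330/(38040*(1/18667)) + 40966*(-1/40400) = -32330/38040/18667 - 20483/20200 = -32330*18667/38040 - 20483/20200 = -60350411/3804 - 20483/20200 = -304789054883/19210200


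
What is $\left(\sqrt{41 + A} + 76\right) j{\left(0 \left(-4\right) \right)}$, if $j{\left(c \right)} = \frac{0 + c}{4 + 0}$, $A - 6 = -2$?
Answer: $0$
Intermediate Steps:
$A = 4$ ($A = 6 - 2 = 4$)
$j{\left(c \right)} = \frac{c}{4}$
$\left(\sqrt{41 + A} + 76\right) j{\left(0 \left(-4\right) \right)} = \left(\sqrt{41 + 4} + 76\right) \frac{0 \left(-4\right)}{4} = \left(\sqrt{45} + 76\right) \frac{1}{4} \cdot 0 = \left(3 \sqrt{5} + 76\right) 0 = \left(76 + 3 \sqrt{5}\right) 0 = 0$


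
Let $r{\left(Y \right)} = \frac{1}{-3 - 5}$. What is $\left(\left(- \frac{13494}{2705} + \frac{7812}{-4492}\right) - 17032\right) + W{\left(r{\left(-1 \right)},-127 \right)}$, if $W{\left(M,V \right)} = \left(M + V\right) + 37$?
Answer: $- \frac{416260580571}{24301720} \approx -17129.0$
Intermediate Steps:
$r{\left(Y \right)} = - \frac{1}{8}$ ($r{\left(Y \right)} = \frac{1}{-3 - 5} = \frac{1}{-8} = - \frac{1}{8}$)
$W{\left(M,V \right)} = 37 + M + V$
$\left(\left(- \frac{13494}{2705} + \frac{7812}{-4492}\right) - 17032\right) + W{\left(r{\left(-1 \right)},-127 \right)} = \left(\left(- \frac{13494}{2705} + \frac{7812}{-4492}\right) - 17032\right) - \frac{721}{8} = \left(\left(\left(-13494\right) \frac{1}{2705} + 7812 \left(- \frac{1}{4492}\right)\right) - 17032\right) - \frac{721}{8} = \left(\left(- \frac{13494}{2705} - \frac{1953}{1123}\right) - 17032\right) - \frac{721}{8} = \left(- \frac{20436627}{3037715} - 17032\right) - \frac{721}{8} = - \frac{51758798507}{3037715} - \frac{721}{8} = - \frac{416260580571}{24301720}$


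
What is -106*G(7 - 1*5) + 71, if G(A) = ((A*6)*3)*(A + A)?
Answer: -15193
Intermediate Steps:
G(A) = 36*A² (G(A) = ((6*A)*3)*(2*A) = (18*A)*(2*A) = 36*A²)
-106*G(7 - 1*5) + 71 = -3816*(7 - 1*5)² + 71 = -3816*(7 - 5)² + 71 = -3816*2² + 71 = -3816*4 + 71 = -106*144 + 71 = -15264 + 71 = -15193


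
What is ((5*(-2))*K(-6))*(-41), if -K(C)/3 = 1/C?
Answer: 205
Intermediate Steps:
K(C) = -3/C
((5*(-2))*K(-6))*(-41) = ((5*(-2))*(-3/(-6)))*(-41) = -(-30)*(-1)/6*(-41) = -10*½*(-41) = -5*(-41) = 205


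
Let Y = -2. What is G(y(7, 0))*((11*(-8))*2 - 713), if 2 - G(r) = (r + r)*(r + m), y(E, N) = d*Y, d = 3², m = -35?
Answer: 1694434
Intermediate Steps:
d = 9
y(E, N) = -18 (y(E, N) = 9*(-2) = -18)
G(r) = 2 - 2*r*(-35 + r) (G(r) = 2 - (r + r)*(r - 35) = 2 - 2*r*(-35 + r))
G(y(7, 0))*((11*(-8))*2 - 713) = (2 - 2*(-18)² + 70*(-18))*((11*(-8))*2 - 713) = (2 - 2*324 - 1260)*(-88*2 - 713) = (2 - 648 - 1260)*(-176 - 713) = -1906*(-889) = 1694434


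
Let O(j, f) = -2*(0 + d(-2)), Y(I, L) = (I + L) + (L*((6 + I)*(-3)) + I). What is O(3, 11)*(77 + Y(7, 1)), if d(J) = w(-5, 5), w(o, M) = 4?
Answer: -424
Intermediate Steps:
d(J) = 4
Y(I, L) = L + 2*I + L*(-18 - 3*I) (Y(I, L) = (I + L) + (L*(-18 - 3*I) + I) = (I + L) + (I + L*(-18 - 3*I)) = L + 2*I + L*(-18 - 3*I))
O(j, f) = -8 (O(j, f) = -2*(0 + 4) = -2*4 = -8)
O(3, 11)*(77 + Y(7, 1)) = -8*(77 + (-17*1 + 2*7 - 3*7*1)) = -8*(77 + (-17 + 14 - 21)) = -8*(77 - 24) = -8*53 = -424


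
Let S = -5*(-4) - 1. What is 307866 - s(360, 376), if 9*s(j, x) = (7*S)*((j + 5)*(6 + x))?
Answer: -15773396/9 ≈ -1.7526e+6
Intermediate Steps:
S = 19 (S = 20 - 1 = 19)
s(j, x) = 133*(5 + j)*(6 + x)/9 (s(j, x) = ((7*19)*((j + 5)*(6 + x)))/9 = (133*((5 + j)*(6 + x)))/9 = (133*(5 + j)*(6 + x))/9 = 133*(5 + j)*(6 + x)/9)
307866 - s(360, 376) = 307866 - (1330/3 + (266/3)*360 + (665/9)*376 + (133/9)*360*376) = 307866 - (1330/3 + 31920 + 250040/9 + 2000320) = 307866 - 1*18544190/9 = 307866 - 18544190/9 = -15773396/9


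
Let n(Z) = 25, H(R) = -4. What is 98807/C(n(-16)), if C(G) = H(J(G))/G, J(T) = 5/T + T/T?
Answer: -2470175/4 ≈ -6.1754e+5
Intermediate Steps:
J(T) = 1 + 5/T (J(T) = 5/T + 1 = 1 + 5/T)
C(G) = -4/G
98807/C(n(-16)) = 98807/((-4/25)) = 98807/((-4*1/25)) = 98807/(-4/25) = 98807*(-25/4) = -2470175/4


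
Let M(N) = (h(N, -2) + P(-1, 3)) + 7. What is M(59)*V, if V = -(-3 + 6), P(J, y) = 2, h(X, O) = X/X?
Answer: -30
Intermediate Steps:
h(X, O) = 1
M(N) = 10 (M(N) = (1 + 2) + 7 = 3 + 7 = 10)
V = -3 (V = -1*3 = -3)
M(59)*V = 10*(-3) = -30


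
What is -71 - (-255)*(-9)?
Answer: -2366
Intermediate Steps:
-71 - (-255)*(-9) = -71 - 51*45 = -71 - 2295 = -2366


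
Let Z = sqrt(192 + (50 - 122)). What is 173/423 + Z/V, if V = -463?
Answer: 173/423 - 2*sqrt(30)/463 ≈ 0.38532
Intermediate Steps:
Z = 2*sqrt(30) (Z = sqrt(192 - 72) = sqrt(120) = 2*sqrt(30) ≈ 10.954)
173/423 + Z/V = 173/423 + (2*sqrt(30))/(-463) = 173*(1/423) + (2*sqrt(30))*(-1/463) = 173/423 - 2*sqrt(30)/463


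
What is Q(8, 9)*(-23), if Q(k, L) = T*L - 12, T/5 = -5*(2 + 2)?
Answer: 20976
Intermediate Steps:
T = -100 (T = 5*(-5*(2 + 2)) = 5*(-5*4) = 5*(-20) = -100)
Q(k, L) = -12 - 100*L (Q(k, L) = -100*L - 12 = -12 - 100*L)
Q(8, 9)*(-23) = (-12 - 100*9)*(-23) = (-12 - 900)*(-23) = -912*(-23) = 20976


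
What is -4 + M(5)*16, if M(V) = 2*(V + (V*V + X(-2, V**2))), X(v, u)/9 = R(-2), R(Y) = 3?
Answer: 1820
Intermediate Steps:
X(v, u) = 27 (X(v, u) = 9*3 = 27)
M(V) = 54 + 2*V + 2*V**2 (M(V) = 2*(V + (V*V + 27)) = 2*(V + (V**2 + 27)) = 2*(V + (27 + V**2)) = 2*(27 + V + V**2) = 54 + 2*V + 2*V**2)
-4 + M(5)*16 = -4 + (54 + 2*5 + 2*5**2)*16 = -4 + (54 + 10 + 2*25)*16 = -4 + (54 + 10 + 50)*16 = -4 + 114*16 = -4 + 1824 = 1820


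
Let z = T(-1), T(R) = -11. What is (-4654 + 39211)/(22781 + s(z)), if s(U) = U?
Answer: 11519/7590 ≈ 1.5177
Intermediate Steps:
z = -11
(-4654 + 39211)/(22781 + s(z)) = (-4654 + 39211)/(22781 - 11) = 34557/22770 = 34557*(1/22770) = 11519/7590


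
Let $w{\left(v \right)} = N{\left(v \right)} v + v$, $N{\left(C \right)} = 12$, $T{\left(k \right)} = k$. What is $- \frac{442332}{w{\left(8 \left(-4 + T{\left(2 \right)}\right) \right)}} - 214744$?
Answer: $- \frac{11056105}{52} \approx -2.1262 \cdot 10^{5}$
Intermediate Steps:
$w{\left(v \right)} = 13 v$ ($w{\left(v \right)} = 12 v + v = 13 v$)
$- \frac{442332}{w{\left(8 \left(-4 + T{\left(2 \right)}\right) \right)}} - 214744 = - \frac{442332}{13 \cdot 8 \left(-4 + 2\right)} - 214744 = - \frac{442332}{13 \cdot 8 \left(-2\right)} - 214744 = - \frac{442332}{13 \left(-16\right)} - 214744 = - \frac{442332}{-208} - 214744 = \left(-442332\right) \left(- \frac{1}{208}\right) - 214744 = \frac{110583}{52} - 214744 = - \frac{11056105}{52}$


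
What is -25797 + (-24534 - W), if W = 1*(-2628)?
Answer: -47703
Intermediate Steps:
W = -2628
-25797 + (-24534 - W) = -25797 + (-24534 - 1*(-2628)) = -25797 + (-24534 + 2628) = -25797 - 21906 = -47703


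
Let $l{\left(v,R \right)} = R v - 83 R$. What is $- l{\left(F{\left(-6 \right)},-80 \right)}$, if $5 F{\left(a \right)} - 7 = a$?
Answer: $-6624$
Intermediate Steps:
$F{\left(a \right)} = \frac{7}{5} + \frac{a}{5}$
$l{\left(v,R \right)} = - 83 R + R v$
$- l{\left(F{\left(-6 \right)},-80 \right)} = - \left(-80\right) \left(-83 + \left(\frac{7}{5} + \frac{1}{5} \left(-6\right)\right)\right) = - \left(-80\right) \left(-83 + \left(\frac{7}{5} - \frac{6}{5}\right)\right) = - \left(-80\right) \left(-83 + \frac{1}{5}\right) = - \frac{\left(-80\right) \left(-414\right)}{5} = \left(-1\right) 6624 = -6624$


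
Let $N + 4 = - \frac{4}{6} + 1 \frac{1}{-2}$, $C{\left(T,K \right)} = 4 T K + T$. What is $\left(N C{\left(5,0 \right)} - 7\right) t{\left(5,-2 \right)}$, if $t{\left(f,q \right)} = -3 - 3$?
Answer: $197$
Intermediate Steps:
$C{\left(T,K \right)} = T + 4 K T$ ($C{\left(T,K \right)} = 4 K T + T = T + 4 K T$)
$t{\left(f,q \right)} = -6$
$N = - \frac{31}{6}$ ($N = -4 + \left(- \frac{4}{6} + 1 \frac{1}{-2}\right) = -4 + \left(\left(-4\right) \frac{1}{6} + 1 \left(- \frac{1}{2}\right)\right) = -4 - \frac{7}{6} = - \frac{31}{6} \approx -5.1667$)
$\left(N C{\left(5,0 \right)} - 7\right) t{\left(5,-2 \right)} = \left(- \frac{31 \cdot 5 \left(1 + 4 \cdot 0\right)}{6} - 7\right) \left(-6\right) = \left(- \frac{31 \cdot 5 \left(1 + 0\right)}{6} - 7\right) \left(-6\right) = \left(- \frac{31 \cdot 5 \cdot 1}{6} - 7\right) \left(-6\right) = \left(\left(- \frac{31}{6}\right) 5 - 7\right) \left(-6\right) = \left(- \frac{155}{6} - 7\right) \left(-6\right) = \left(- \frac{197}{6}\right) \left(-6\right) = 197$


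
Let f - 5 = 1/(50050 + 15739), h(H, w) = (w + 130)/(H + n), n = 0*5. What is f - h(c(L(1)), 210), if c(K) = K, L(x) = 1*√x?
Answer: -22039314/65789 ≈ -335.00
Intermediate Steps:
L(x) = √x
n = 0
h(H, w) = (130 + w)/H (h(H, w) = (w + 130)/(H + 0) = (130 + w)/H)
f = 328946/65789 (f = 5 + 1/(50050 + 15739) = 5 + 1/65789 = 328946/65789 ≈ 5.0000)
f - h(c(L(1)), 210) = 328946/65789 - (130 + 210)/(√1) = 328946/65789 - 340/1 = 328946/65789 - 340 = -22039314/65789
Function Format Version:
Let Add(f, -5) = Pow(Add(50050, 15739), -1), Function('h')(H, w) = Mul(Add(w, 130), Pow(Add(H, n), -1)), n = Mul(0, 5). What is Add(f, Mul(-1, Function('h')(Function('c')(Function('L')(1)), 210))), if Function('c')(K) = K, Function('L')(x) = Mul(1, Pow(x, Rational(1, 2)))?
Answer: Rational(-22039314, 65789) ≈ -335.00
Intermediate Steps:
Function('L')(x) = Pow(x, Rational(1, 2))
n = 0
Function('h')(H, w) = Mul(Pow(H, -1), Add(130, w)) (Function('h')(H, w) = Mul(Add(w, 130), Pow(Add(H, 0), -1)) = Mul(Add(130, w), Pow(H, -1)) = Mul(Pow(H, -1), Add(130, w)))
f = Rational(328946, 65789) (f = Add(5, Pow(Add(50050, 15739), -1)) = Add(5, Pow(65789, -1)) = Add(5, Rational(1, 65789)) = Rational(328946, 65789) ≈ 5.0000)
Add(f, Mul(-1, Function('h')(Function('c')(Function('L')(1)), 210))) = Add(Rational(328946, 65789), Mul(-1, Mul(Pow(Pow(1, Rational(1, 2)), -1), Add(130, 210)))) = Add(Rational(328946, 65789), Mul(-1, Mul(Pow(1, -1), 340))) = Add(Rational(328946, 65789), Mul(-1, Mul(1, 340))) = Add(Rational(328946, 65789), Mul(-1, 340)) = Add(Rational(328946, 65789), -340) = Rational(-22039314, 65789)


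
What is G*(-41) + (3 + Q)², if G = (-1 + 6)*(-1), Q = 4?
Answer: 254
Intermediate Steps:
G = -5 (G = 5*(-1) = -5)
G*(-41) + (3 + Q)² = -5*(-41) + (3 + 4)² = 205 + 7² = 205 + 49 = 254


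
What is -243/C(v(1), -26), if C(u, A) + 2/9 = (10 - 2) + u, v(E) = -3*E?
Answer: -2187/43 ≈ -50.860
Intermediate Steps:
C(u, A) = 70/9 + u (C(u, A) = -2/9 + ((10 - 2) + u) = -2/9 + (8 + u) = 70/9 + u)
-243/C(v(1), -26) = -243/(70/9 - 3*1) = -243/(70/9 - 3) = -243/43/9 = -243*9/43 = -2187/43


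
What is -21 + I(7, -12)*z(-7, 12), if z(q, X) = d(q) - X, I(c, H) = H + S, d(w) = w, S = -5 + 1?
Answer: 283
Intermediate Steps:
S = -4
I(c, H) = -4 + H (I(c, H) = H - 4 = -4 + H)
z(q, X) = q - X
-21 + I(7, -12)*z(-7, 12) = -21 + (-4 - 12)*(-7 - 1*12) = -21 - 16*(-7 - 12) = -21 - 16*(-19) = -21 + 304 = 283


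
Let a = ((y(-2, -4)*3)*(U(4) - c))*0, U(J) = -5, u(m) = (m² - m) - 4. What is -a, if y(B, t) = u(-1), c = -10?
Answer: 0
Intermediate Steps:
u(m) = -4 + m² - m
y(B, t) = -2 (y(B, t) = -4 + (-1)² - 1*(-1) = -4 + 1 + 1 = -2)
a = 0 (a = ((-2*3)*(-5 - 1*(-10)))*0 = -6*(-5 + 10)*0 = -6*5*0 = -30*0 = 0)
-a = -1*0 = 0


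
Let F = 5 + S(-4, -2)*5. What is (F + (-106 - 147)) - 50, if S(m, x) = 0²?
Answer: -298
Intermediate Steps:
S(m, x) = 0
F = 5 (F = 5 + 0*5 = 5 + 0 = 5)
(F + (-106 - 147)) - 50 = (5 + (-106 - 147)) - 50 = (5 - 253) - 50 = -248 - 50 = -298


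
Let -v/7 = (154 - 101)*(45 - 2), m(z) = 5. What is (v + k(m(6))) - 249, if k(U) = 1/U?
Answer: -81009/5 ≈ -16202.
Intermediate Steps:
v = -15953 (v = -7*(154 - 101)*(45 - 2) = -371*43 = -7*2279 = -15953)
(v + k(m(6))) - 249 = (-15953 + 1/5) - 249 = (-15953 + ⅕) - 249 = -79764/5 - 249 = -81009/5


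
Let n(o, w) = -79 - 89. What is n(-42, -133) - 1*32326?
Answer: -32494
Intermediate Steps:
n(o, w) = -168
n(-42, -133) - 1*32326 = -168 - 1*32326 = -168 - 32326 = -32494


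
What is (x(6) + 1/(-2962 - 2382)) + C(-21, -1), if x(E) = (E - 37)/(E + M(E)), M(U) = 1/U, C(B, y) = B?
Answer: -5146309/197728 ≈ -26.027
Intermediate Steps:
x(E) = (-37 + E)/(E + 1/E) (x(E) = (E - 37)/(E + 1/E) = (-37 + E)/(E + 1/E))
(x(6) + 1/(-2962 - 2382)) + C(-21, -1) = (6*(-37 + 6)/(1 + 6²) + 1/(-2962 - 2382)) - 21 = (6*(-31)/(1 + 36) + 1/(-5344)) - 21 = (6*(-31)/37 - 1/5344) - 21 = (6*(1/37)*(-31) - 1/5344) - 21 = (-186/37 - 1/5344) - 21 = -994021/197728 - 21 = -5146309/197728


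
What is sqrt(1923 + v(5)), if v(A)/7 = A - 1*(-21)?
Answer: sqrt(2105) ≈ 45.880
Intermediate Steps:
v(A) = 147 + 7*A (v(A) = 7*(A - 1*(-21)) = 7*(A + 21) = 7*(21 + A) = 147 + 7*A)
sqrt(1923 + v(5)) = sqrt(1923 + (147 + 7*5)) = sqrt(1923 + (147 + 35)) = sqrt(1923 + 182) = sqrt(2105)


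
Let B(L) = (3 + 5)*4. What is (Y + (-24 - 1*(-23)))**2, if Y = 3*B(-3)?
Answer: 9025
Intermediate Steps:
B(L) = 32 (B(L) = 8*4 = 32)
Y = 96 (Y = 3*32 = 96)
(Y + (-24 - 1*(-23)))**2 = (96 + (-24 - 1*(-23)))**2 = (96 + (-24 + 23))**2 = (96 - 1)**2 = 95**2 = 9025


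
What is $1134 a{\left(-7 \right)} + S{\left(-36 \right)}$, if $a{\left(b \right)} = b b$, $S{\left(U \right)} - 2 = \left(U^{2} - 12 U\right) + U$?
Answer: $57260$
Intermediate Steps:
$S{\left(U \right)} = 2 + U^{2} - 11 U$ ($S{\left(U \right)} = 2 + \left(\left(U^{2} - 12 U\right) + U\right) = 2 + \left(U^{2} - 11 U\right) = 2 + U^{2} - 11 U$)
$a{\left(b \right)} = b^{2}$
$1134 a{\left(-7 \right)} + S{\left(-36 \right)} = 1134 \left(-7\right)^{2} + \left(2 + \left(-36\right)^{2} - -396\right) = 1134 \cdot 49 + \left(2 + 1296 + 396\right) = 55566 + 1694 = 57260$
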